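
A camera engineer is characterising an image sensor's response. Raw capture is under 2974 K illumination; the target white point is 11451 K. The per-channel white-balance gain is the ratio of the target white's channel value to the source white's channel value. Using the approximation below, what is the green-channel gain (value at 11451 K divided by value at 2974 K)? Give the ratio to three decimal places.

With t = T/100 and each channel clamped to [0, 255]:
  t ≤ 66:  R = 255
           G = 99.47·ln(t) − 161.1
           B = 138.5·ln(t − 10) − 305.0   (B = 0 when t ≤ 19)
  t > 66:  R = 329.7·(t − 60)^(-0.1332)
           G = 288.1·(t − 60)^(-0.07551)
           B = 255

1.208

At 2974 K (t = 29.74):
  G = 99.47·ln 29.74 − 161.1 = 99.47·3.3925 − 161.1 = 176.351.
At 11451 K (t = 114.51):
  G = 288.1·(114.51 − 60)^(-0.07551) = 288.1·54.51^(-0.07551) = 288.1·0.73940 = 213.021.
Gain = 213.021 / 176.351 = 1.2079 → 1.208.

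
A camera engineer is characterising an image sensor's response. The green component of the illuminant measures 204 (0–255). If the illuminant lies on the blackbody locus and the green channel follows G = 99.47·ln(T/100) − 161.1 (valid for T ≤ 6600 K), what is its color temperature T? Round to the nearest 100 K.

3900 K

ln t = (204 + 161.1) / 99.47 = 3.6705.
t = e^3.6705 = 39.270.
T = 100·t = 3927 K → 3900 K to the nearest 100 K.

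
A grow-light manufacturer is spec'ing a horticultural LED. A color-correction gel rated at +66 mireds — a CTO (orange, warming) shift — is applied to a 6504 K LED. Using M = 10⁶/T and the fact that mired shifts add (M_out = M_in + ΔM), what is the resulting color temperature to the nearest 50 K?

4550 K

M_in = 10⁶/6504 = 153.75 mireds.
M_out = 153.75 + (+66) = 219.75 mireds.
T_out = 10⁶/219.75 = 4550.6 K → 4550 K.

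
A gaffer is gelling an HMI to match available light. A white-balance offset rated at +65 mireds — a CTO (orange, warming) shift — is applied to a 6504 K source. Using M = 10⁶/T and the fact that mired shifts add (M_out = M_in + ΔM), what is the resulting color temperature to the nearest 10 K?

M_in = 10⁶/6504 = 153.75 mireds.
M_out = 153.75 + (+65) = 218.75 mireds.
T_out = 10⁶/218.75 = 4571.4 K → 4570 K.

4570 K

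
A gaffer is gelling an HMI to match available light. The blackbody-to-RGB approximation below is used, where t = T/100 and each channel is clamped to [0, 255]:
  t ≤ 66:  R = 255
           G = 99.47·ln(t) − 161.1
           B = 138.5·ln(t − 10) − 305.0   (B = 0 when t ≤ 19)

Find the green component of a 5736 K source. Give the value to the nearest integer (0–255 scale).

242

t = 5736/100 = 57.36; the t ≤ 66 branch applies.
G = 99.47·ln 57.36 − 161.1 = 99.47·4.0493 − 161.1 = 241.689.
Rounded: 242.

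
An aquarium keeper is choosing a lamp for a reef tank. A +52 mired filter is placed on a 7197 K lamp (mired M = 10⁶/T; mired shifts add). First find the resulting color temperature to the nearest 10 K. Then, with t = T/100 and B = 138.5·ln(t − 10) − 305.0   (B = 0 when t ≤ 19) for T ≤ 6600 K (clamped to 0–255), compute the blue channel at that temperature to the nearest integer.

M_in = 10⁶/7197 = 138.95; M_out = 138.95 + (+52) = 190.95.
T_out = 10⁶/190.95 = 5237.1 K → 5240 K; t = 52.4.
B = 138.5·ln(52.4 − 10) − 305.0 = 138.5·ln 42.4 − 305.0 = 138.5·3.7471 − 305.0 = 213.980.
Rounded: 214.

214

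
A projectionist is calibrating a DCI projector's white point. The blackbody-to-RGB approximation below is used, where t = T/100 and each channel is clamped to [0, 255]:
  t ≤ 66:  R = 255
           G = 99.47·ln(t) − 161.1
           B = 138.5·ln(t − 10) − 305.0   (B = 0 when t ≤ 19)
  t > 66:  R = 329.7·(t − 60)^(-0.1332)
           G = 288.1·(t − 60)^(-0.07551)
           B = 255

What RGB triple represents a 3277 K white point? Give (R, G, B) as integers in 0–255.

(255, 186, 128)

t = 3277/100 = 32.77; the t ≤ 66 branch applies.
R = 255 by definition for t ≤ 66.
G = 99.47·ln 32.77 − 161.1 = 99.47·3.4895 − 161.1 = 186.002.
B = 138.5·ln(32.77 − 10) − 305.0 = 138.5·ln 22.77 − 305.0 = 138.5·3.1254 − 305.0 = 127.874.
Rounded: (255, 186, 128).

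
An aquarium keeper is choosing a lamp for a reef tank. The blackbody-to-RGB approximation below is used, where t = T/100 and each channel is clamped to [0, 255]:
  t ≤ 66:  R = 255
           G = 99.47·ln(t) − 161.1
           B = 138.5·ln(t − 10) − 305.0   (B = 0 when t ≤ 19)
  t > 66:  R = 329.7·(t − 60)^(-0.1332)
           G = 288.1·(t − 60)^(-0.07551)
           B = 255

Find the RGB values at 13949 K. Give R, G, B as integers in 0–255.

t = 13949/100 = 139.49; the t > 66 branch applies.
R = 329.7·(139.49 − 60)^(-0.1332) = 329.7·79.49^(-0.1332) = 329.7·0.55831 = 184.076.
G = 288.1·(139.49 − 60)^(-0.07551) = 288.1·79.49^(-0.07551) = 288.1·0.71863 = 207.038.
B = 255 by definition for t > 66.
Rounded: (184, 207, 255).

R=184, G=207, B=255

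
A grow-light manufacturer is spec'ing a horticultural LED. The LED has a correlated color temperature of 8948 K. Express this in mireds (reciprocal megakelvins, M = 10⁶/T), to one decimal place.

M = 10⁶ / 8948 = 111.757 → 111.8 mireds.

111.8 mireds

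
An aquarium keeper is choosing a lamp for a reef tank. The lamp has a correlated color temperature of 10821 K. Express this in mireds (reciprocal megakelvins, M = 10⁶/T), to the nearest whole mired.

M = 10⁶ / 10821 = 92.413 → 92 mireds.

92 mireds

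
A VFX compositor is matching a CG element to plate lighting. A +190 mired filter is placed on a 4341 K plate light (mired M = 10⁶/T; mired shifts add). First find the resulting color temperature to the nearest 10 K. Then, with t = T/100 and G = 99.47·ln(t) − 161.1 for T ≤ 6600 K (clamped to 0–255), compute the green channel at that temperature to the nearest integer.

154

M_in = 10⁶/4341 = 230.36; M_out = 230.36 + (+190) = 420.36.
T_out = 10⁶/420.36 = 2378.9 K → 2380 K; t = 23.8.
G = 99.47·ln 23.8 − 161.1 = 99.47·3.1697 − 161.1 = 154.189.
Rounded: 154.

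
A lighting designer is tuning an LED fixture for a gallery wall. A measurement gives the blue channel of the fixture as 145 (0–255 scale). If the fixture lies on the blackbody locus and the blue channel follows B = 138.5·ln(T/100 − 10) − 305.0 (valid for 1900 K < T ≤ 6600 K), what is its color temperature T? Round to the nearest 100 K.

3600 K

ln(t − 10) = (145 + 305.0) / 138.5 = 3.2491.
t − 10 = e^3.2491 = 25.767, so t = 35.767.
T = 100·t = 3577 K → 3600 K to the nearest 100 K.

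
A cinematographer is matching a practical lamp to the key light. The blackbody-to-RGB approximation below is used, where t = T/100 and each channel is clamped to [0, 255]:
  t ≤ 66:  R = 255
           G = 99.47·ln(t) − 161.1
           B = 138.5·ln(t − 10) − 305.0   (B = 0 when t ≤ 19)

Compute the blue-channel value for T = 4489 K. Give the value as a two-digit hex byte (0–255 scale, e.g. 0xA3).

t = 4489/100 = 44.89; the t ≤ 66 branch applies.
B = 138.5·ln(44.89 − 10) − 305.0 = 138.5·ln 34.89 − 305.0 = 138.5·3.5522 − 305.0 = 186.980.
Rounded: 187; in hex, 0xBB.

0xBB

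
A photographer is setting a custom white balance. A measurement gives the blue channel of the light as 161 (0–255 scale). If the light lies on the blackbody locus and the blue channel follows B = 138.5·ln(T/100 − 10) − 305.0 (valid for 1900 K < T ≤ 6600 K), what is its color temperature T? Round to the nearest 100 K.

3900 K

ln(t − 10) = (161 + 305.0) / 138.5 = 3.3646.
t − 10 = e^3.3646 = 28.923, so t = 38.923.
T = 100·t = 3892 K → 3900 K to the nearest 100 K.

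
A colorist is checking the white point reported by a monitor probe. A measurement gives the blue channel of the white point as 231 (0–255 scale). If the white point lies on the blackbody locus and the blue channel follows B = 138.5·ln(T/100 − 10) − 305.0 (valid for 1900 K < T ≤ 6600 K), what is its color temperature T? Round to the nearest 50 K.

ln(t − 10) = (231 + 305.0) / 138.5 = 3.8700.
t − 10 = e^3.8700 = 47.944, so t = 57.944.
T = 100·t = 5794 K → 5800 K to the nearest 50 K.

5800 K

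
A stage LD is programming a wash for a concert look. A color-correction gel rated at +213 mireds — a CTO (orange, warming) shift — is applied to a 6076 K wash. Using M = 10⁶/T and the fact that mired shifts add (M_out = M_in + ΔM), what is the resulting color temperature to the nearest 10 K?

2650 K

M_in = 10⁶/6076 = 164.58 mireds.
M_out = 164.58 + (+213) = 377.58 mireds.
T_out = 10⁶/377.58 = 2648.4 K → 2650 K.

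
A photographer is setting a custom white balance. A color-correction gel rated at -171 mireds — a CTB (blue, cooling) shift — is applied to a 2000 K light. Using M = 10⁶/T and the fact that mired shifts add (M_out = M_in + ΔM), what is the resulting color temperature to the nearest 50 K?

3050 K

M_in = 10⁶/2000 = 500.00 mireds.
M_out = 500.00 + (-171) = 329.00 mireds.
T_out = 10⁶/329.00 = 3039.5 K → 3050 K.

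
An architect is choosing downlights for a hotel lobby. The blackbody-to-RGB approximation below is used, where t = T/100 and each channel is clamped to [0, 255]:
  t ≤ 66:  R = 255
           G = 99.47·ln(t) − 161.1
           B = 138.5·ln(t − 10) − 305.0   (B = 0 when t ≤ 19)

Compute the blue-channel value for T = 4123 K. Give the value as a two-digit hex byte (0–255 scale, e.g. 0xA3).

0xAC

t = 4123/100 = 41.23; the t ≤ 66 branch applies.
B = 138.5·ln(41.23 − 10) − 305.0 = 138.5·ln 31.23 − 305.0 = 138.5·3.4414 − 305.0 = 171.631.
Rounded: 172; in hex, 0xAC.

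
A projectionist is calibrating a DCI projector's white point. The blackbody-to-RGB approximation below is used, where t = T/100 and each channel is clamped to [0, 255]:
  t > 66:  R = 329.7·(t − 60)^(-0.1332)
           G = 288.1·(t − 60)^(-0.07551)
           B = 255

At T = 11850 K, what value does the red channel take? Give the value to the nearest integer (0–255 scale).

t = 11850/100 = 118.5; the t > 66 branch applies.
R = 329.7·(118.5 − 60)^(-0.1332) = 329.7·58.5^(-0.1332) = 329.7·0.58159 = 191.749.
Rounded: 192.

192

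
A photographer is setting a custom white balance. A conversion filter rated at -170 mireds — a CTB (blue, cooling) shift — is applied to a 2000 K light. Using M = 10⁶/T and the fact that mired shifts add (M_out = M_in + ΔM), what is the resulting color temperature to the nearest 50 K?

3050 K

M_in = 10⁶/2000 = 500.00 mireds.
M_out = 500.00 + (-170) = 330.00 mireds.
T_out = 10⁶/330.00 = 3030.3 K → 3050 K.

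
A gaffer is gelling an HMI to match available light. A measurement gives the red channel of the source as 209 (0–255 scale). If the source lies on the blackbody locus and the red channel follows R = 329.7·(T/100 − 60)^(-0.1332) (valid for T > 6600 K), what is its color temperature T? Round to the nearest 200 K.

(t − 60)^(-0.1332) = 209/329.7 = 0.63391.
t − 60 = 0.63391^(1/-0.1332) = 0.63391^(-7.508) = 30.639, so t = 90.639.
T = 100·t = 9064 K → 9000 K to the nearest 200 K.

9000 K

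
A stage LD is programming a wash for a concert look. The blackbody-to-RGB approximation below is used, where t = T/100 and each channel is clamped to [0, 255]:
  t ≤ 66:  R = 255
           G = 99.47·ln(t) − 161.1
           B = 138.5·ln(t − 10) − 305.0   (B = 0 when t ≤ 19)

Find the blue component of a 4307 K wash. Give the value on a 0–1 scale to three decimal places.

0.704

t = 4307/100 = 43.07; the t ≤ 66 branch applies.
B = 138.5·ln(43.07 − 10) − 305.0 = 138.5·ln 33.07 − 305.0 = 138.5·3.4986 − 305.0 = 179.560.
On a 0–1 scale: 179.560/255 = 0.7042 → 0.704.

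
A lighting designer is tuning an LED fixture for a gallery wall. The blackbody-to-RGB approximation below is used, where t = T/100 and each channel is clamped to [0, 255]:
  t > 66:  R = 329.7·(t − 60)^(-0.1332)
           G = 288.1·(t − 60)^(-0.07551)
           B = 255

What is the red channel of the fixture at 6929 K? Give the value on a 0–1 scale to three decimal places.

t = 6929/100 = 69.29; the t > 66 branch applies.
R = 329.7·(69.29 − 60)^(-0.1332) = 329.7·9.29^(-0.1332) = 329.7·0.74312 = 245.007.
On a 0–1 scale: 245.007/255 = 0.9608 → 0.961.

0.961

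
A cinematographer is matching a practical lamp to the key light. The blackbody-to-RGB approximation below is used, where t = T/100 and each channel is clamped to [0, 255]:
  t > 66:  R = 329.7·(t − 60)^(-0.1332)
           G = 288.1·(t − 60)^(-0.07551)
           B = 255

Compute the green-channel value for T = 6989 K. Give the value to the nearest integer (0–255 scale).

242

t = 6989/100 = 69.89; the t > 66 branch applies.
G = 288.1·(69.89 − 60)^(-0.07551) = 288.1·9.89^(-0.07551) = 288.1·0.84111 = 242.324.
Rounded: 242.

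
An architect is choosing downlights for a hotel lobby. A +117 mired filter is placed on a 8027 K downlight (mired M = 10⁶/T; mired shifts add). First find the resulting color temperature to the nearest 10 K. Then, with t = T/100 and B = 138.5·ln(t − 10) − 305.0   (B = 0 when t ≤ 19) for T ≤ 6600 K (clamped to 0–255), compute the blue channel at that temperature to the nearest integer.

M_in = 10⁶/8027 = 124.58; M_out = 124.58 + (+117) = 241.58.
T_out = 10⁶/241.58 = 4139.4 K → 4140 K; t = 41.4.
B = 138.5·ln(41.4 − 10) − 305.0 = 138.5·ln 31.4 − 305.0 = 138.5·3.4468 − 305.0 = 172.383.
Rounded: 172.

172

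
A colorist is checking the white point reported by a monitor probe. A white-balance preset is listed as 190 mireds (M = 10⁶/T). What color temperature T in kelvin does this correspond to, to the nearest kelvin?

T = 10⁶ / 190 = 5263.16 K → 5263 K.

5263 K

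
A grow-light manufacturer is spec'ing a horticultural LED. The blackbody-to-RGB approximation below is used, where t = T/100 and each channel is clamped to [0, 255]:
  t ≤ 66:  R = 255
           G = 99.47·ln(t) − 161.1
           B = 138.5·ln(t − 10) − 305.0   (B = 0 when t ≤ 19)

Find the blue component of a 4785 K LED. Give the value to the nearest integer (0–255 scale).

t = 4785/100 = 47.85; the t ≤ 66 branch applies.
B = 138.5·ln(47.85 − 10) − 305.0 = 138.5·ln 37.85 − 305.0 = 138.5·3.6336 − 305.0 = 198.258.
Rounded: 198.

198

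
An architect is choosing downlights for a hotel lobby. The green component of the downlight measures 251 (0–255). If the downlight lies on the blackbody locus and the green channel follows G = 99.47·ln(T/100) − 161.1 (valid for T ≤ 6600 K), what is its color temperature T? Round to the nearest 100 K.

ln t = (251 + 161.1) / 99.47 = 4.1430.
t = e^4.1430 = 62.989.
T = 100·t = 6299 K → 6300 K to the nearest 100 K.

6300 K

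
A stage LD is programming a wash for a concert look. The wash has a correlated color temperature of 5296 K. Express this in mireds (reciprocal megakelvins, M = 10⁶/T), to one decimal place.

188.8 mireds

M = 10⁶ / 5296 = 188.822 → 188.8 mireds.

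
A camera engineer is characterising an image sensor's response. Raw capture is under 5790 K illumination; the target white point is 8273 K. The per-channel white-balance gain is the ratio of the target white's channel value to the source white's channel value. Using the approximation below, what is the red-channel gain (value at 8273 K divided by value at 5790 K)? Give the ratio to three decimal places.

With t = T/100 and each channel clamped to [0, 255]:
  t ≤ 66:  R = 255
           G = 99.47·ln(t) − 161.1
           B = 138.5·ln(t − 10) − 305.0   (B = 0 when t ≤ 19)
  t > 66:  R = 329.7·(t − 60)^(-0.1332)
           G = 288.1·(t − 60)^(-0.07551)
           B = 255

0.853

At 5790 K (t = 57.9):
  R = 255 by definition for t ≤ 66.
At 8273 K (t = 82.73):
  R = 329.7·(82.73 − 60)^(-0.1332) = 329.7·22.73^(-0.1332) = 329.7·0.65963 = 217.480.
Gain = 217.480 / 255.000 = 0.8529 → 0.853.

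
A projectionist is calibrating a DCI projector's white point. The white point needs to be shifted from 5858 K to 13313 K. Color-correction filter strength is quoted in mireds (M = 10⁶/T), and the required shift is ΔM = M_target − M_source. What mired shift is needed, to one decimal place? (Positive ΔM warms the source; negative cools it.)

-95.6 mireds

M_source = 10⁶/5858 = 170.707; M_target = 10⁶/13313 = 75.115.
ΔM = 75.115 − 170.707 = -95.592 → -95.6 mireds, a cooling shift.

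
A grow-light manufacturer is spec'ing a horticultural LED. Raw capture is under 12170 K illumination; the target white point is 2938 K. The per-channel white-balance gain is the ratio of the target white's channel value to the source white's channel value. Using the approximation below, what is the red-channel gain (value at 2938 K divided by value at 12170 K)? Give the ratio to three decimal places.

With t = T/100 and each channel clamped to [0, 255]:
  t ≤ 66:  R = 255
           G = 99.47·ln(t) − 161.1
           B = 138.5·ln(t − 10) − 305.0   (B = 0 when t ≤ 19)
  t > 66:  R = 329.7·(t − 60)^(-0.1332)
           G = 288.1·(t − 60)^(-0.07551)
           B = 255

1.339

At 12170 K (t = 121.7):
  R = 329.7·(121.7 − 60)^(-0.1332) = 329.7·61.7^(-0.1332) = 329.7·0.57748 = 190.394.
At 2938 K (t = 29.38):
  R = 255 by definition for t ≤ 66.
Gain = 255.000 / 190.394 = 1.3393 → 1.339.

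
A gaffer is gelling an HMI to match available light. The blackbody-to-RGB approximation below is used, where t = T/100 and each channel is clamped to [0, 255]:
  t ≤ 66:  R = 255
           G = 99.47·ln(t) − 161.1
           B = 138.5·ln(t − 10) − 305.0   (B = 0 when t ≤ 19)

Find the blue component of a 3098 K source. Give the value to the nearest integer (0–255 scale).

t = 3098/100 = 30.98; the t ≤ 66 branch applies.
B = 138.5·ln(30.98 − 10) − 305.0 = 138.5·ln 20.98 − 305.0 = 138.5·3.0436 − 305.0 = 116.534.
Rounded: 117.

117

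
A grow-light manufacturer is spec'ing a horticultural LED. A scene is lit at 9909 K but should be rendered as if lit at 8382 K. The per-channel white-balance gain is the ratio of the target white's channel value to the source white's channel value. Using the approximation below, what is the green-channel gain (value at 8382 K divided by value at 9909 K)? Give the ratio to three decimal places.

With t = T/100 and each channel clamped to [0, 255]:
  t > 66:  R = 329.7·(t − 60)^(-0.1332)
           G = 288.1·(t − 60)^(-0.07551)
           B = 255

At 9909 K (t = 99.09):
  G = 288.1·(99.09 − 60)^(-0.07551) = 288.1·39.09^(-0.07551) = 288.1·0.75820 = 218.437.
At 8382 K (t = 83.82):
  G = 288.1·(83.82 − 60)^(-0.07551) = 288.1·23.82^(-0.07551) = 288.1·0.78709 = 226.762.
Gain = 226.762 / 218.437 = 1.0381 → 1.038.

1.038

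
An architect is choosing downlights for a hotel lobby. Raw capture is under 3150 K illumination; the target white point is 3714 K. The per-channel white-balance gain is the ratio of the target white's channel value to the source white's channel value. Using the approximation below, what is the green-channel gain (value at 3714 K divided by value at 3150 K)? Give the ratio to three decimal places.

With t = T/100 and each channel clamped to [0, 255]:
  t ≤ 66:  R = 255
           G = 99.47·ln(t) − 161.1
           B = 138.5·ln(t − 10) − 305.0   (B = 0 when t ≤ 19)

At 3150 K (t = 31.5):
  G = 99.47·ln 31.5 − 161.1 = 99.47·3.4500 − 161.1 = 182.070.
At 3714 K (t = 37.14):
  G = 99.47·ln 37.14 − 161.1 = 99.47·3.6147 − 161.1 = 198.454.
Gain = 198.454 / 182.070 = 1.0900 → 1.090.

1.090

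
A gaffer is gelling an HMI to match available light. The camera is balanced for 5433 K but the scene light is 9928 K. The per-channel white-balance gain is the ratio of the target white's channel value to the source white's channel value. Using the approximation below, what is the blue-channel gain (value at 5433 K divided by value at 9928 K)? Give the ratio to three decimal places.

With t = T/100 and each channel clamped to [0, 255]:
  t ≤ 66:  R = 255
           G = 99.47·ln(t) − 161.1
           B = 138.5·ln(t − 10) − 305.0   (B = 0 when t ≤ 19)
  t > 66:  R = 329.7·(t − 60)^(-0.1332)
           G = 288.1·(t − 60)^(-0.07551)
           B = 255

At 9928 K (t = 99.28):
  B = 255 by definition for t > 66.
At 5433 K (t = 54.33):
  B = 138.5·ln(54.33 − 10) − 305.0 = 138.5·ln 44.33 − 305.0 = 138.5·3.7917 − 305.0 = 220.145.
Gain = 220.145 / 255.000 = 0.8633 → 0.863.

0.863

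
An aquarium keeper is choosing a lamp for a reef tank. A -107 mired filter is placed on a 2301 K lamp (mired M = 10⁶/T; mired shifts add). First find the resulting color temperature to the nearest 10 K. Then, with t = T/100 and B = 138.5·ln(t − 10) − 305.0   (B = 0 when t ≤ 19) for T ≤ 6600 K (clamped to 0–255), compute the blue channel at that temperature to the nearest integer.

M_in = 10⁶/2301 = 434.59; M_out = 434.59 + (-107) = 327.59.
T_out = 10⁶/327.59 = 3052.6 K → 3050 K; t = 30.5.
B = 138.5·ln(30.5 − 10) − 305.0 = 138.5·ln 20.5 − 305.0 = 138.5·3.0204 − 305.0 = 113.329.
Rounded: 113.

113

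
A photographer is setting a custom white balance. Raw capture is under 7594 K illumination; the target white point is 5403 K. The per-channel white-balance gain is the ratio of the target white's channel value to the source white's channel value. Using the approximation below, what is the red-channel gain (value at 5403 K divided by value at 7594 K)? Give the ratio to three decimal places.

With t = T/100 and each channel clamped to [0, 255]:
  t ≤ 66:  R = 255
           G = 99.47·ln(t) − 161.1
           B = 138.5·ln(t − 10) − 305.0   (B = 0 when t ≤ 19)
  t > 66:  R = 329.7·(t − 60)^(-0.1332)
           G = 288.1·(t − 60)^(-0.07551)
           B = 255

At 7594 K (t = 75.94):
  R = 329.7·(75.94 − 60)^(-0.1332) = 329.7·15.94^(-0.1332) = 329.7·0.69156 = 228.007.
At 5403 K (t = 54.03):
  R = 255 by definition for t ≤ 66.
Gain = 255.000 / 228.007 = 1.1184 → 1.118.

1.118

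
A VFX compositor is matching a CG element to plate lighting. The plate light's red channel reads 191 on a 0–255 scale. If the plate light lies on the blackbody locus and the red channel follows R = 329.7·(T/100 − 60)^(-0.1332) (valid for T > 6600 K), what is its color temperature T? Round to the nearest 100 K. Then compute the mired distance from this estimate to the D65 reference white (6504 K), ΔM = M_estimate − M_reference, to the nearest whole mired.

(t − 60)^(-0.1332) = 191/329.7 = 0.57931.
t − 60 = 0.57931^(1/-0.1332) = 0.57931^(-7.508) = 60.245, so t = 120.245.
T = 100·t = 12025 K → 12000 K to the nearest 100 K.
M_estimate = 10⁶/12000 = 83.33; M_reference = 10⁶/6504 = 153.75.
ΔM = 83.33 − 153.75 = -70.42 → -70 mireds.

-70 mireds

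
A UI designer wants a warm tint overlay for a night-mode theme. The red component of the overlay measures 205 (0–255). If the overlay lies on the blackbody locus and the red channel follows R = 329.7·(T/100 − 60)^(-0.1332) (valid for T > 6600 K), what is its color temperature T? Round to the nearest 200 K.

9600 K

(t − 60)^(-0.1332) = 205/329.7 = 0.62178.
t − 60 = 0.62178^(1/-0.1332) = 0.62178^(-7.508) = 35.423, so t = 95.423.
T = 100·t = 9542 K → 9600 K to the nearest 200 K.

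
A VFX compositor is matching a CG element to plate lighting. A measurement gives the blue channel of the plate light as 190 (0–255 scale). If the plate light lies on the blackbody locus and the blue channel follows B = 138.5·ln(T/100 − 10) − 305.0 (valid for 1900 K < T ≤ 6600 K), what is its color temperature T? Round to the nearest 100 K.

ln(t − 10) = (190 + 305.0) / 138.5 = 3.5740.
t − 10 = e^3.5740 = 35.659, so t = 45.659.
T = 100·t = 4566 K → 4600 K to the nearest 100 K.

4600 K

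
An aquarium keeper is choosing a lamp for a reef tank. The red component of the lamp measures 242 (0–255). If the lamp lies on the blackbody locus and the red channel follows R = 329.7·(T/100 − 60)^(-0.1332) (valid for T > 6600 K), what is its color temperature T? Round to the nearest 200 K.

7000 K

(t − 60)^(-0.1332) = 242/329.7 = 0.73400.
t − 60 = 0.73400^(1/-0.1332) = 0.73400^(-7.508) = 10.193, so t = 70.193.
T = 100·t = 7019 K → 7000 K to the nearest 200 K.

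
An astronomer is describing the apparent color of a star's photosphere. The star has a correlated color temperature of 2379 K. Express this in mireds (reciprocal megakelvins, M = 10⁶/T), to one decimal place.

M = 10⁶ / 2379 = 420.345 → 420.3 mireds.

420.3 mireds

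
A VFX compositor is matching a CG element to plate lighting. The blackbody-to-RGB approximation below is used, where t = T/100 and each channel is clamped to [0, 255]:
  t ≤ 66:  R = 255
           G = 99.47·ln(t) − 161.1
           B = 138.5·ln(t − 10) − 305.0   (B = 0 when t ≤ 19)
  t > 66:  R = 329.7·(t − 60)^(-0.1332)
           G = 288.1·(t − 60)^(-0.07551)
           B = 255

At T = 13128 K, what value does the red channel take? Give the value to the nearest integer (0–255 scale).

187

t = 13128/100 = 131.28; the t > 66 branch applies.
R = 329.7·(131.28 − 60)^(-0.1332) = 329.7·71.28^(-0.1332) = 329.7·0.56648 = 186.769.
Rounded: 187.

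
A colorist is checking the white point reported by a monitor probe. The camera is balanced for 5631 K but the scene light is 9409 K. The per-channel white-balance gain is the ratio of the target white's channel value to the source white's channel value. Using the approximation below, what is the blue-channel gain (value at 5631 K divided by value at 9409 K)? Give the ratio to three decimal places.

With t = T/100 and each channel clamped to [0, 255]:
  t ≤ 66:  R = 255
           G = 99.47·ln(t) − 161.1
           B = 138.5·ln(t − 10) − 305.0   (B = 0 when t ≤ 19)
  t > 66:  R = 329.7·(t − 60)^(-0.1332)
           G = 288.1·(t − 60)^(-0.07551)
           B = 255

At 9409 K (t = 94.09):
  B = 255 by definition for t > 66.
At 5631 K (t = 56.31):
  B = 138.5·ln(56.31 − 10) − 305.0 = 138.5·ln 46.31 − 305.0 = 138.5·3.8354 − 305.0 = 226.197.
Gain = 226.197 / 255.000 = 0.8870 → 0.887.

0.887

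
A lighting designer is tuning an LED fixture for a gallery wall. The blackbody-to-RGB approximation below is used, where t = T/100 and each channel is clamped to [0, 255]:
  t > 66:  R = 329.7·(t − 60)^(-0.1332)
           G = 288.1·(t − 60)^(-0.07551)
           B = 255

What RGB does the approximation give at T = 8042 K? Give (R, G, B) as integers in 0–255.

(221, 229, 255)

t = 8042/100 = 80.42; the t > 66 branch applies.
R = 329.7·(80.42 − 60)^(-0.1332) = 329.7·20.42^(-0.1332) = 329.7·0.66911 = 220.607.
G = 288.1·(80.42 − 60)^(-0.07551) = 288.1·20.42^(-0.07551) = 288.1·0.79630 = 229.415.
B = 255 by definition for t > 66.
Rounded: (221, 229, 255).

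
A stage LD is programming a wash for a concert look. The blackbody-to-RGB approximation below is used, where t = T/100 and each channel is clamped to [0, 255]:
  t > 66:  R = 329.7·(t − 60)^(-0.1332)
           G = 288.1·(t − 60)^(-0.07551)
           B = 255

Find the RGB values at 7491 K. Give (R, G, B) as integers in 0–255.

(230, 235, 255)

t = 7491/100 = 74.91; the t > 66 branch applies.
R = 329.7·(74.91 − 60)^(-0.1332) = 329.7·14.91^(-0.1332) = 329.7·0.69774 = 230.044.
G = 288.1·(74.91 − 60)^(-0.07551) = 288.1·14.91^(-0.07551) = 288.1·0.81544 = 234.928.
B = 255 by definition for t > 66.
Rounded: (230, 235, 255).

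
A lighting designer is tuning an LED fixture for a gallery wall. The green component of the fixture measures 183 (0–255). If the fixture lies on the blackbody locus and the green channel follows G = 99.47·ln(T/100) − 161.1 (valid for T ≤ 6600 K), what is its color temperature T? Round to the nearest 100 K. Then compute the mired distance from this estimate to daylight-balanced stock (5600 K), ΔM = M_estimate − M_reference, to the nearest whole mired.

+134 mireds

ln t = (183 + 161.1) / 99.47 = 3.4593.
t = e^3.4593 = 31.796.
T = 100·t = 3180 K → 3200 K to the nearest 100 K.
M_estimate = 10⁶/3200 = 312.50; M_reference = 10⁶/5600 = 178.57.
ΔM = 312.50 − 178.57 = 133.93 → +134 mireds.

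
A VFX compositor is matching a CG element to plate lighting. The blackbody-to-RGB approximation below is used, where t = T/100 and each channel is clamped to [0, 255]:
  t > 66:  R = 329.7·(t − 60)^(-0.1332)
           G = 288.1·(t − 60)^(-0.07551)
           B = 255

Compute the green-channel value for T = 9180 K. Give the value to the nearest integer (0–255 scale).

t = 9180/100 = 91.8; the t > 66 branch applies.
G = 288.1·(91.8 − 60)^(-0.07551) = 288.1·31.8^(-0.07551) = 288.1·0.77011 = 221.868.
Rounded: 222.

222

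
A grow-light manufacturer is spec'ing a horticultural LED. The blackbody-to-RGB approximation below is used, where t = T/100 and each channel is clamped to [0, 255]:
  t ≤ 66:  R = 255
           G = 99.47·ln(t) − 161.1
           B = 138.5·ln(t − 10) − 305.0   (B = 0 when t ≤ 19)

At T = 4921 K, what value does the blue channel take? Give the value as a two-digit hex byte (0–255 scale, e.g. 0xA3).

t = 4921/100 = 49.21; the t ≤ 66 branch applies.
B = 138.5·ln(49.21 − 10) − 305.0 = 138.5·ln 39.21 − 305.0 = 138.5·3.6689 − 305.0 = 203.147.
Rounded: 203; in hex, 0xCB.

0xCB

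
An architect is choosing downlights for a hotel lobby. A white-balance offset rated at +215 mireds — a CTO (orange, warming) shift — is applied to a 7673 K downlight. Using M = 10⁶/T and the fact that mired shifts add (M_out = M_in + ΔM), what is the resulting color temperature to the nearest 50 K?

2900 K

M_in = 10⁶/7673 = 130.33 mireds.
M_out = 130.33 + (+215) = 345.33 mireds.
T_out = 10⁶/345.33 = 2895.8 K → 2900 K.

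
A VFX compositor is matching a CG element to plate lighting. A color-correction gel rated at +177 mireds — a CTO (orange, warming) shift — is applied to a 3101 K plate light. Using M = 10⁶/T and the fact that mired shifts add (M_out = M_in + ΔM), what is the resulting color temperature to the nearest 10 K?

M_in = 10⁶/3101 = 322.48 mireds.
M_out = 322.48 + (+177) = 499.48 mireds.
T_out = 10⁶/499.48 = 2002.1 K → 2000 K.

2000 K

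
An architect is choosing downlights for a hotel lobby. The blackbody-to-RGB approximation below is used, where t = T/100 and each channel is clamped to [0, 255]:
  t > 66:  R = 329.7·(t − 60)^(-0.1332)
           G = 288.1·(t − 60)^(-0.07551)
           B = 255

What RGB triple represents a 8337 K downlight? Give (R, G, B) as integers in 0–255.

(217, 227, 255)

t = 8337/100 = 83.37; the t > 66 branch applies.
R = 329.7·(83.37 − 60)^(-0.1332) = 329.7·23.37^(-0.1332) = 329.7·0.65720 = 216.677.
G = 288.1·(83.37 − 60)^(-0.07551) = 288.1·23.37^(-0.07551) = 288.1·0.78823 = 227.089.
B = 255 by definition for t > 66.
Rounded: (217, 227, 255).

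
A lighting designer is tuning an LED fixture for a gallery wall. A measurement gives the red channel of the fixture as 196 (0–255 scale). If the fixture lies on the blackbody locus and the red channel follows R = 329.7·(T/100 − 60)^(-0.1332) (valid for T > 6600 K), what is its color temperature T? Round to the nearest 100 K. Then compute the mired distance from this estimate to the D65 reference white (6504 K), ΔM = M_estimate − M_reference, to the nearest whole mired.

-63 mireds

(t − 60)^(-0.1332) = 196/329.7 = 0.59448.
t − 60 = 0.59448^(1/-0.1332) = 0.59448^(-7.508) = 49.621, so t = 109.621.
T = 100·t = 10962 K → 11000 K to the nearest 100 K.
M_estimate = 10⁶/11000 = 90.91; M_reference = 10⁶/6504 = 153.75.
ΔM = 90.91 − 153.75 = -62.84 → -63 mireds.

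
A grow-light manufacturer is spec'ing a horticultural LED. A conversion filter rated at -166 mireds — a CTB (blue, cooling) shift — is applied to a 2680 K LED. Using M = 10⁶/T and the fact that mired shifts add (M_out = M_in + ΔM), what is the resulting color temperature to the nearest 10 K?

4830 K

M_in = 10⁶/2680 = 373.13 mireds.
M_out = 373.13 + (-166) = 207.13 mireds.
T_out = 10⁶/207.13 = 4827.8 K → 4830 K.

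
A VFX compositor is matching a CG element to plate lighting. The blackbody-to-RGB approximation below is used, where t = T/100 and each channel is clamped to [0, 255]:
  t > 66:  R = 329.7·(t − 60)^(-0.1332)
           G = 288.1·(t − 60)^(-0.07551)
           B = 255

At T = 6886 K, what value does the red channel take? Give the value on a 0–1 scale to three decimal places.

t = 6886/100 = 68.86; the t > 66 branch applies.
R = 329.7·(68.86 − 60)^(-0.1332) = 329.7·8.86^(-0.1332) = 329.7·0.74783 = 246.559.
On a 0–1 scale: 246.559/255 = 0.9669 → 0.967.

0.967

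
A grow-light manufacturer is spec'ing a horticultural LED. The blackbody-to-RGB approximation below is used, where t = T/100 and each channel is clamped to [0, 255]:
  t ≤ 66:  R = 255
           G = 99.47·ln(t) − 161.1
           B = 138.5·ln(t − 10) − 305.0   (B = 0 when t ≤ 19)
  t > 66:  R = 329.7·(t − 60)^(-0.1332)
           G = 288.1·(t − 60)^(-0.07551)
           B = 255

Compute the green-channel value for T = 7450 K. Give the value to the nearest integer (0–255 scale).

t = 7450/100 = 74.5; the t > 66 branch applies.
G = 288.1·(74.5 − 60)^(-0.07551) = 288.1·14.5^(-0.07551) = 288.1·0.81716 = 235.423.
Rounded: 235.

235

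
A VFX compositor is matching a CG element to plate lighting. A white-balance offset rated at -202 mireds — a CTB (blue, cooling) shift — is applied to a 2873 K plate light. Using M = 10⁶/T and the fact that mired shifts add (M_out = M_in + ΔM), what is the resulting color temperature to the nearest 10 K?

M_in = 10⁶/2873 = 348.07 mireds.
M_out = 348.07 + (-202) = 146.07 mireds.
T_out = 10⁶/146.07 = 6846.1 K → 6850 K.

6850 K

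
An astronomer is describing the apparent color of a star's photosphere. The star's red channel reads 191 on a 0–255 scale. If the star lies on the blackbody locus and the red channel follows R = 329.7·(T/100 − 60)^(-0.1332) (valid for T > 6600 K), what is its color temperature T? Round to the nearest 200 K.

12000 K

(t − 60)^(-0.1332) = 191/329.7 = 0.57931.
t − 60 = 0.57931^(1/-0.1332) = 0.57931^(-7.508) = 60.245, so t = 120.245.
T = 100·t = 12025 K → 12000 K to the nearest 200 K.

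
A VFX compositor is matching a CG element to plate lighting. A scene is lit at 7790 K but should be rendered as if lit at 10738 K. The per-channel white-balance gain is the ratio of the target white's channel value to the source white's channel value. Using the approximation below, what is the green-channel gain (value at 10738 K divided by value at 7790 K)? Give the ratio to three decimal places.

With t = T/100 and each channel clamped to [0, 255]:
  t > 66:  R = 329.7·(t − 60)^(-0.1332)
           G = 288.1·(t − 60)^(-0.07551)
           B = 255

0.929

At 7790 K (t = 77.9):
  G = 288.1·(77.9 − 60)^(-0.07551) = 288.1·17.9^(-0.07551) = 288.1·0.80426 = 231.708.
At 10738 K (t = 107.38):
  G = 288.1·(107.38 − 60)^(-0.07551) = 288.1·47.38^(-0.07551) = 288.1·0.74727 = 215.288.
Gain = 215.288 / 231.708 = 0.9291 → 0.929.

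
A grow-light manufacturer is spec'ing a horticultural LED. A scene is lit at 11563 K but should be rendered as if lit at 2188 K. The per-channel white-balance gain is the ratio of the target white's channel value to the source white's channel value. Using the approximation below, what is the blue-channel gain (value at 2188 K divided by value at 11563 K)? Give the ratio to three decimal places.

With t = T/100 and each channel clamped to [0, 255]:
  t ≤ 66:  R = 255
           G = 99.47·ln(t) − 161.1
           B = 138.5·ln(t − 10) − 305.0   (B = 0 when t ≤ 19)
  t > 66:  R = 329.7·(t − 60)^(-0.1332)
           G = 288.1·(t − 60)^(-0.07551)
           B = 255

At 11563 K (t = 115.63):
  B = 255 by definition for t > 66.
At 2188 K (t = 21.88):
  B = 138.5·ln(21.88 − 10) − 305.0 = 138.5·ln 11.88 − 305.0 = 138.5·2.4749 − 305.0 = 37.768.
Gain = 37.768 / 255.000 = 0.1481 → 0.148.

0.148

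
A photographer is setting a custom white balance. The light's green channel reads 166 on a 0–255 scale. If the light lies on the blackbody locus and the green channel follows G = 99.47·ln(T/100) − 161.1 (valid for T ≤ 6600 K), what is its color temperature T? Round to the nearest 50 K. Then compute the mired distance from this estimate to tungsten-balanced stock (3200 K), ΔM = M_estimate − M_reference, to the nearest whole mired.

+58 mireds

ln t = (166 + 161.1) / 99.47 = 3.2884.
t = e^3.2884 = 26.801.
T = 100·t = 2680 K → 2700 K to the nearest 50 K.
M_estimate = 10⁶/2700 = 370.37; M_reference = 10⁶/3200 = 312.50.
ΔM = 370.37 − 312.50 = 57.87 → +58 mireds.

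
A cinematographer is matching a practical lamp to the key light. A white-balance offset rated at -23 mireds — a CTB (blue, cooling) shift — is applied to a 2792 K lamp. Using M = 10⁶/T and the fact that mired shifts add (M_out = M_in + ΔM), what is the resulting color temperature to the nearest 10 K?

2980 K

M_in = 10⁶/2792 = 358.17 mireds.
M_out = 358.17 + (-23) = 335.17 mireds.
T_out = 10⁶/335.17 = 2983.6 K → 2980 K.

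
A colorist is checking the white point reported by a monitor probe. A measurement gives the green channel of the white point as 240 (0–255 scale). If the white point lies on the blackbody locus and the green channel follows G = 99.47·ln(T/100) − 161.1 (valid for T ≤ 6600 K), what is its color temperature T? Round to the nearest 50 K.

ln t = (240 + 161.1) / 99.47 = 4.0324.
t = e^4.0324 = 56.394.
T = 100·t = 5639 K → 5650 K to the nearest 50 K.

5650 K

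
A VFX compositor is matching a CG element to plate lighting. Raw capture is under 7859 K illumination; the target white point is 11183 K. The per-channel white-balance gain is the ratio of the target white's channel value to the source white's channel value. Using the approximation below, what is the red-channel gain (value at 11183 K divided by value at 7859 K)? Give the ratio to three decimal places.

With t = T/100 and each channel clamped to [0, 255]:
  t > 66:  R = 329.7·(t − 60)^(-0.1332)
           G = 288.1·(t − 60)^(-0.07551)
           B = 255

0.872

At 7859 K (t = 78.59):
  R = 329.7·(78.59 − 60)^(-0.1332) = 329.7·18.59^(-0.1332) = 329.7·0.67754 = 223.383.
At 11183 K (t = 111.83):
  R = 329.7·(111.83 − 60)^(-0.1332) = 329.7·51.83^(-0.1332) = 329.7·0.59104 = 194.866.
Gain = 194.866 / 223.383 = 0.8723 → 0.872.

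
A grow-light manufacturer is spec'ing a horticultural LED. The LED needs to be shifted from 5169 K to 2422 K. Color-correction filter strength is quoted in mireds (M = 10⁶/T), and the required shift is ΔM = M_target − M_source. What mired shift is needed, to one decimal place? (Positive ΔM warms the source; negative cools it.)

+219.4 mireds

M_source = 10⁶/5169 = 193.461; M_target = 10⁶/2422 = 412.882.
ΔM = 412.882 − 193.461 = 219.421 → +219.4 mireds, a warming shift.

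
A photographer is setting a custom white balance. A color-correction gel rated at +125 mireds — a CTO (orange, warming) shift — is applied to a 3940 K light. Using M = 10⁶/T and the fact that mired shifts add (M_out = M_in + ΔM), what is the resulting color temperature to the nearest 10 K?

M_in = 10⁶/3940 = 253.81 mireds.
M_out = 253.81 + (+125) = 378.81 mireds.
T_out = 10⁶/378.81 = 2639.9 K → 2640 K.

2640 K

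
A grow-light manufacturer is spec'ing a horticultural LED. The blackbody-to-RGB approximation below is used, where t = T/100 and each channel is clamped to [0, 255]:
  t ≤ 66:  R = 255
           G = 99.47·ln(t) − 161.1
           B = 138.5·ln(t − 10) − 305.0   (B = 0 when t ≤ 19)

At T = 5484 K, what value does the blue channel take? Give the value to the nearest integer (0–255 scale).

222

t = 5484/100 = 54.84; the t ≤ 66 branch applies.
B = 138.5·ln(54.84 − 10) − 305.0 = 138.5·ln 44.84 − 305.0 = 138.5·3.8031 − 305.0 = 221.729.
Rounded: 222.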